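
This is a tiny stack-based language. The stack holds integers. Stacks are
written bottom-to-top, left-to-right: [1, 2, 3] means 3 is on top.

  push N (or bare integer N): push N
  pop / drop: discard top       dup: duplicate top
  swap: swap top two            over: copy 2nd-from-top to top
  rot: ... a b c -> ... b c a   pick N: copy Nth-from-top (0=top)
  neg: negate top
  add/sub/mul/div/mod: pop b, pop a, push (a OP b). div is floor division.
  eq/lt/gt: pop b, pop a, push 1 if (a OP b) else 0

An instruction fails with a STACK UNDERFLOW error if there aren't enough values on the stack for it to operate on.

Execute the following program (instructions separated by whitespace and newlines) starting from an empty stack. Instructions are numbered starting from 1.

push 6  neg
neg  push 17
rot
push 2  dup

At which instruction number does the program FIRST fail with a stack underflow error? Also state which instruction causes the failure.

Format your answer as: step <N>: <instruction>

Answer: step 5: rot

Derivation:
Step 1 ('push 6'): stack = [6], depth = 1
Step 2 ('neg'): stack = [-6], depth = 1
Step 3 ('neg'): stack = [6], depth = 1
Step 4 ('push 17'): stack = [6, 17], depth = 2
Step 5 ('rot'): needs 3 value(s) but depth is 2 — STACK UNDERFLOW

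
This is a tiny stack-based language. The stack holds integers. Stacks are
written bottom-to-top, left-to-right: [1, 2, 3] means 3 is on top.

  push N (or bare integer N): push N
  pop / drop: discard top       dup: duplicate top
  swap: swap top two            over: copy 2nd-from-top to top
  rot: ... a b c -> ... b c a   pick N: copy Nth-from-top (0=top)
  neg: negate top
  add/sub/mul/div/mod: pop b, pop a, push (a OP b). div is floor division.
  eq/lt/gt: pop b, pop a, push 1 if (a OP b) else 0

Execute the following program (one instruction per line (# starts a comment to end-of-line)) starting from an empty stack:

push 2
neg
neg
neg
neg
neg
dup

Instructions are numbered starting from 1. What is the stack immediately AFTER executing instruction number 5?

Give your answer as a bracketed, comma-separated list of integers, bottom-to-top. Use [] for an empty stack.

Answer: [2]

Derivation:
Step 1 ('push 2'): [2]
Step 2 ('neg'): [-2]
Step 3 ('neg'): [2]
Step 4 ('neg'): [-2]
Step 5 ('neg'): [2]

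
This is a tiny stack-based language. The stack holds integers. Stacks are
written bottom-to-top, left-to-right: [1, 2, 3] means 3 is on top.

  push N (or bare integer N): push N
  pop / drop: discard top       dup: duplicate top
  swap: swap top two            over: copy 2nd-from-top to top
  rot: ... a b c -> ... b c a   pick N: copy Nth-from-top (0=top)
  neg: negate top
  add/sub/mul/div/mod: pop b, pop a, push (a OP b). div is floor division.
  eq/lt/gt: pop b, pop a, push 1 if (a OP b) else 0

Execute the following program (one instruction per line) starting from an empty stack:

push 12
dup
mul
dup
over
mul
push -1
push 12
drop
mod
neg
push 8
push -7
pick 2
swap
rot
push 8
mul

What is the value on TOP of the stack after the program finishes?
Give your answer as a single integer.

After 'push 12': [12]
After 'dup': [12, 12]
After 'mul': [144]
After 'dup': [144, 144]
After 'over': [144, 144, 144]
After 'mul': [144, 20736]
After 'push -1': [144, 20736, -1]
After 'push 12': [144, 20736, -1, 12]
After 'drop': [144, 20736, -1]
After 'mod': [144, 0]
After 'neg': [144, 0]
After 'push 8': [144, 0, 8]
After 'push -7': [144, 0, 8, -7]
After 'pick 2': [144, 0, 8, -7, 0]
After 'swap': [144, 0, 8, 0, -7]
After 'rot': [144, 0, 0, -7, 8]
After 'push 8': [144, 0, 0, -7, 8, 8]
After 'mul': [144, 0, 0, -7, 64]

Answer: 64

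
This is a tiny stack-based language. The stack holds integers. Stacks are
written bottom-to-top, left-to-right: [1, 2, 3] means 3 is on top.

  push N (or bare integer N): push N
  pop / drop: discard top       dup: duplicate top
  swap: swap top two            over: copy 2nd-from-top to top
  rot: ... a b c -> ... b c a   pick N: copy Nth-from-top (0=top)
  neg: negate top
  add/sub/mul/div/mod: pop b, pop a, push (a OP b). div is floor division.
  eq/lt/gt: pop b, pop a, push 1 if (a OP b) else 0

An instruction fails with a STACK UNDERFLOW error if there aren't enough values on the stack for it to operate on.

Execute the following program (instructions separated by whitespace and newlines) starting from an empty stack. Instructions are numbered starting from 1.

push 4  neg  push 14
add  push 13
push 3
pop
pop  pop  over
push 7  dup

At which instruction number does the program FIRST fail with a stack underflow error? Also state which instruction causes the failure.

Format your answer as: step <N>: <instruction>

Answer: step 10: over

Derivation:
Step 1 ('push 4'): stack = [4], depth = 1
Step 2 ('neg'): stack = [-4], depth = 1
Step 3 ('push 14'): stack = [-4, 14], depth = 2
Step 4 ('add'): stack = [10], depth = 1
Step 5 ('push 13'): stack = [10, 13], depth = 2
Step 6 ('push 3'): stack = [10, 13, 3], depth = 3
Step 7 ('pop'): stack = [10, 13], depth = 2
Step 8 ('pop'): stack = [10], depth = 1
Step 9 ('pop'): stack = [], depth = 0
Step 10 ('over'): needs 2 value(s) but depth is 0 — STACK UNDERFLOW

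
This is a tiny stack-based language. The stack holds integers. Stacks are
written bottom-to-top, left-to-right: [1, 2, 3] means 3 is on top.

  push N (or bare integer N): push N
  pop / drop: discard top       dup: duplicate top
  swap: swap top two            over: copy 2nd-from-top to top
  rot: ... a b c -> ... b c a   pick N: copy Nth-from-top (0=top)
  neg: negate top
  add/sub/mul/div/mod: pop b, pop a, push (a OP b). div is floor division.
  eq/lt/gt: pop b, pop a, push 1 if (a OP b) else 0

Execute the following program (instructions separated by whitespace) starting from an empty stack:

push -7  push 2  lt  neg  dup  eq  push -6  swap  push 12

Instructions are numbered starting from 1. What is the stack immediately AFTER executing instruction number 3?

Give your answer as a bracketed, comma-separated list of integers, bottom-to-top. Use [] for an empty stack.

Answer: [1]

Derivation:
Step 1 ('push -7'): [-7]
Step 2 ('push 2'): [-7, 2]
Step 3 ('lt'): [1]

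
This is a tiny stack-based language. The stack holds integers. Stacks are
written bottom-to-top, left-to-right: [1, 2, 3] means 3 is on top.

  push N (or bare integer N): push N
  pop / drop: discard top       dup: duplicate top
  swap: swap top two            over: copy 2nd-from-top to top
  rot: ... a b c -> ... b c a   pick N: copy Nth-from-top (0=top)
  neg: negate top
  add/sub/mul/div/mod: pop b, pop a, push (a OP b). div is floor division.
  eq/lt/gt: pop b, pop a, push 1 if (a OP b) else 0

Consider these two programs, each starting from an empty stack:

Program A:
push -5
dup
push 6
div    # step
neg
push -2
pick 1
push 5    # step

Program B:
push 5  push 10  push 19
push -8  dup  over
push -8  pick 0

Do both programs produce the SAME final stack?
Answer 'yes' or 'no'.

Answer: no

Derivation:
Program A trace:
  After 'push -5': [-5]
  After 'dup': [-5, -5]
  After 'push 6': [-5, -5, 6]
  After 'div': [-5, -1]
  After 'neg': [-5, 1]
  After 'push -2': [-5, 1, -2]
  After 'pick 1': [-5, 1, -2, 1]
  After 'push 5': [-5, 1, -2, 1, 5]
Program A final stack: [-5, 1, -2, 1, 5]

Program B trace:
  After 'push 5': [5]
  After 'push 10': [5, 10]
  After 'push 19': [5, 10, 19]
  After 'push -8': [5, 10, 19, -8]
  After 'dup': [5, 10, 19, -8, -8]
  After 'over': [5, 10, 19, -8, -8, -8]
  After 'push -8': [5, 10, 19, -8, -8, -8, -8]
  After 'pick 0': [5, 10, 19, -8, -8, -8, -8, -8]
Program B final stack: [5, 10, 19, -8, -8, -8, -8, -8]
Same: no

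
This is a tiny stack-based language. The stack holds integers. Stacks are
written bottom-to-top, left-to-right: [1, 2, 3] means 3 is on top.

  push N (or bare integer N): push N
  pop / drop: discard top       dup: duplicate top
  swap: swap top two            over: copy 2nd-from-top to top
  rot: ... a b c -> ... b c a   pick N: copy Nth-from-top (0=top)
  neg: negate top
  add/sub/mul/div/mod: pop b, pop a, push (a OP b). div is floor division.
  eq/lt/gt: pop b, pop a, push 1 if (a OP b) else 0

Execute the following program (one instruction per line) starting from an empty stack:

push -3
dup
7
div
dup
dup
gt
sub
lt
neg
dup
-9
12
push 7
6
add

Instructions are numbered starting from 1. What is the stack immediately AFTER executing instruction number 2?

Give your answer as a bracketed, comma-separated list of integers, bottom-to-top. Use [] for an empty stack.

Step 1 ('push -3'): [-3]
Step 2 ('dup'): [-3, -3]

Answer: [-3, -3]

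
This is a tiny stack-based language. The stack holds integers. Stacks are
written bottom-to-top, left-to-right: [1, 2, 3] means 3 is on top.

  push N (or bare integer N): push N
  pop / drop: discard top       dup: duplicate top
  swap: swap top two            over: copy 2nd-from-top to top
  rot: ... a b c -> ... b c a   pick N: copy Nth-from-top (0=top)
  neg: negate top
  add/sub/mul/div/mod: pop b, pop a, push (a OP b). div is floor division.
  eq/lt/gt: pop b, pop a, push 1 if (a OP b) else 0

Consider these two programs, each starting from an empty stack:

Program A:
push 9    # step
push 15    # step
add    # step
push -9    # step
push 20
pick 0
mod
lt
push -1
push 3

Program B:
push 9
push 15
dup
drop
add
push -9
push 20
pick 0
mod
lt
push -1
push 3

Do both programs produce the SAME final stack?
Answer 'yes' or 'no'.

Answer: yes

Derivation:
Program A trace:
  After 'push 9': [9]
  After 'push 15': [9, 15]
  After 'add': [24]
  After 'push -9': [24, -9]
  After 'push 20': [24, -9, 20]
  After 'pick 0': [24, -9, 20, 20]
  After 'mod': [24, -9, 0]
  After 'lt': [24, 1]
  After 'push -1': [24, 1, -1]
  After 'push 3': [24, 1, -1, 3]
Program A final stack: [24, 1, -1, 3]

Program B trace:
  After 'push 9': [9]
  After 'push 15': [9, 15]
  After 'dup': [9, 15, 15]
  After 'drop': [9, 15]
  After 'add': [24]
  After 'push -9': [24, -9]
  After 'push 20': [24, -9, 20]
  After 'pick 0': [24, -9, 20, 20]
  After 'mod': [24, -9, 0]
  After 'lt': [24, 1]
  After 'push -1': [24, 1, -1]
  After 'push 3': [24, 1, -1, 3]
Program B final stack: [24, 1, -1, 3]
Same: yes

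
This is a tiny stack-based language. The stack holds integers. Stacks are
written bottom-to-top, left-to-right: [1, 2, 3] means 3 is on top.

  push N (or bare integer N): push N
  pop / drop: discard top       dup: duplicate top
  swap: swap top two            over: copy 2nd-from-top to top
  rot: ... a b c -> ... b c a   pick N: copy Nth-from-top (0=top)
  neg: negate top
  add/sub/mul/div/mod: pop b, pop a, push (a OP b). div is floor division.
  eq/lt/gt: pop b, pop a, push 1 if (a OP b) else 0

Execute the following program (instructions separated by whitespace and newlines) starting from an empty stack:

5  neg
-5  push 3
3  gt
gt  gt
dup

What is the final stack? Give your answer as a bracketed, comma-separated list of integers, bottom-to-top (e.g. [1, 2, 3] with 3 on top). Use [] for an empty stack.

Answer: [0, 0]

Derivation:
After 'push 5': [5]
After 'neg': [-5]
After 'push -5': [-5, -5]
After 'push 3': [-5, -5, 3]
After 'push 3': [-5, -5, 3, 3]
After 'gt': [-5, -5, 0]
After 'gt': [-5, 0]
After 'gt': [0]
After 'dup': [0, 0]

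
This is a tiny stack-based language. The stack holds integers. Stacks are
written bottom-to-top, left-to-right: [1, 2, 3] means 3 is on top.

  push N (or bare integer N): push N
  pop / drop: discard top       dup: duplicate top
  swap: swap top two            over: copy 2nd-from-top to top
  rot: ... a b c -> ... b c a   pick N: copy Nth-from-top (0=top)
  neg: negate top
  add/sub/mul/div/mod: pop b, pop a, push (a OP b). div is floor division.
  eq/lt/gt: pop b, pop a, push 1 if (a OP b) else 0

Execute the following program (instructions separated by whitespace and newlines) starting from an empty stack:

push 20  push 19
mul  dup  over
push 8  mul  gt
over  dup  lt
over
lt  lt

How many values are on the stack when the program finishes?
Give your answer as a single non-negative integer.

After 'push 20': stack = [20] (depth 1)
After 'push 19': stack = [20, 19] (depth 2)
After 'mul': stack = [380] (depth 1)
After 'dup': stack = [380, 380] (depth 2)
After 'over': stack = [380, 380, 380] (depth 3)
After 'push 8': stack = [380, 380, 380, 8] (depth 4)
After 'mul': stack = [380, 380, 3040] (depth 3)
After 'gt': stack = [380, 0] (depth 2)
After 'over': stack = [380, 0, 380] (depth 3)
After 'dup': stack = [380, 0, 380, 380] (depth 4)
After 'lt': stack = [380, 0, 0] (depth 3)
After 'over': stack = [380, 0, 0, 0] (depth 4)
After 'lt': stack = [380, 0, 0] (depth 3)
After 'lt': stack = [380, 0] (depth 2)

Answer: 2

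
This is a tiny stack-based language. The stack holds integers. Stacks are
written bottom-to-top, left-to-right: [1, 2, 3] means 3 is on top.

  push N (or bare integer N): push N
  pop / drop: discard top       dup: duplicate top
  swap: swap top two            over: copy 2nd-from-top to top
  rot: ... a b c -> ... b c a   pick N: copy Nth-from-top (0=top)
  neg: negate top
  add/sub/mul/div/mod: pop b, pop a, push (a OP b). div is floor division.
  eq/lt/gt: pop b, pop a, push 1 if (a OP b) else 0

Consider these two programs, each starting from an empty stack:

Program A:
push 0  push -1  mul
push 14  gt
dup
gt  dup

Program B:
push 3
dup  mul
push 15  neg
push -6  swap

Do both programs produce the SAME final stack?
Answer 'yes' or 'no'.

Answer: no

Derivation:
Program A trace:
  After 'push 0': [0]
  After 'push -1': [0, -1]
  After 'mul': [0]
  After 'push 14': [0, 14]
  After 'gt': [0]
  After 'dup': [0, 0]
  After 'gt': [0]
  After 'dup': [0, 0]
Program A final stack: [0, 0]

Program B trace:
  After 'push 3': [3]
  After 'dup': [3, 3]
  After 'mul': [9]
  After 'push 15': [9, 15]
  After 'neg': [9, -15]
  After 'push -6': [9, -15, -6]
  After 'swap': [9, -6, -15]
Program B final stack: [9, -6, -15]
Same: no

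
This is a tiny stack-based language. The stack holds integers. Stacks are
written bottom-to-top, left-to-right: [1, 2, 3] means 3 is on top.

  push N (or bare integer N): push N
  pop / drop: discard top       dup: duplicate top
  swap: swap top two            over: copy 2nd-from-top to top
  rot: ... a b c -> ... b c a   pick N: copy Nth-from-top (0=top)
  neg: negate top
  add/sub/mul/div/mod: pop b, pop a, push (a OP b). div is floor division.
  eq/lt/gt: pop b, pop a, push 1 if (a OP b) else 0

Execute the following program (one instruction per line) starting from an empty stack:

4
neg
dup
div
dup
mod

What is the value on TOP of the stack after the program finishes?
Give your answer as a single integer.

Answer: 0

Derivation:
After 'push 4': [4]
After 'neg': [-4]
After 'dup': [-4, -4]
After 'div': [1]
After 'dup': [1, 1]
After 'mod': [0]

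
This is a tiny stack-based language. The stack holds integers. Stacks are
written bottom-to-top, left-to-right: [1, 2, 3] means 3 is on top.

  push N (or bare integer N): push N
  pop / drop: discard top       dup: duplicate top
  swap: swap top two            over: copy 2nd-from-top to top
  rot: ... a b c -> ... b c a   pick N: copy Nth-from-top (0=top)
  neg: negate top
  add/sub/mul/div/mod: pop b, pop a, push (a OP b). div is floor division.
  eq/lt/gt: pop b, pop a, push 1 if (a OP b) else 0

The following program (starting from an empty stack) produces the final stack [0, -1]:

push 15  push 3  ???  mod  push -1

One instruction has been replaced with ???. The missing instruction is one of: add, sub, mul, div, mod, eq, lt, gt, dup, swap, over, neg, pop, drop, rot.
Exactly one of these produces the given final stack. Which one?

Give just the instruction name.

Stack before ???: [15, 3]
Stack after ???:  [15, -3]
The instruction that transforms [15, 3] -> [15, -3] is: neg

Answer: neg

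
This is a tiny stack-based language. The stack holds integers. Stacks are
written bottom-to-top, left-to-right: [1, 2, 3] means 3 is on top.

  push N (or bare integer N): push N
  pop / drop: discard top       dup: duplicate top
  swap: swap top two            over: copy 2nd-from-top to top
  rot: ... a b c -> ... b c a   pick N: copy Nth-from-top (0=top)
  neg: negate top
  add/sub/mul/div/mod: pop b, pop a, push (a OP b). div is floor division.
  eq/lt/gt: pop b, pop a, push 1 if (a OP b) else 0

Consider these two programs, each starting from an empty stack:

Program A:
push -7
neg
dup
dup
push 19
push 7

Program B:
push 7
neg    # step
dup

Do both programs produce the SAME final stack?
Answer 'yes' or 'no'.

Program A trace:
  After 'push -7': [-7]
  After 'neg': [7]
  After 'dup': [7, 7]
  After 'dup': [7, 7, 7]
  After 'push 19': [7, 7, 7, 19]
  After 'push 7': [7, 7, 7, 19, 7]
Program A final stack: [7, 7, 7, 19, 7]

Program B trace:
  After 'push 7': [7]
  After 'neg': [-7]
  After 'dup': [-7, -7]
Program B final stack: [-7, -7]
Same: no

Answer: no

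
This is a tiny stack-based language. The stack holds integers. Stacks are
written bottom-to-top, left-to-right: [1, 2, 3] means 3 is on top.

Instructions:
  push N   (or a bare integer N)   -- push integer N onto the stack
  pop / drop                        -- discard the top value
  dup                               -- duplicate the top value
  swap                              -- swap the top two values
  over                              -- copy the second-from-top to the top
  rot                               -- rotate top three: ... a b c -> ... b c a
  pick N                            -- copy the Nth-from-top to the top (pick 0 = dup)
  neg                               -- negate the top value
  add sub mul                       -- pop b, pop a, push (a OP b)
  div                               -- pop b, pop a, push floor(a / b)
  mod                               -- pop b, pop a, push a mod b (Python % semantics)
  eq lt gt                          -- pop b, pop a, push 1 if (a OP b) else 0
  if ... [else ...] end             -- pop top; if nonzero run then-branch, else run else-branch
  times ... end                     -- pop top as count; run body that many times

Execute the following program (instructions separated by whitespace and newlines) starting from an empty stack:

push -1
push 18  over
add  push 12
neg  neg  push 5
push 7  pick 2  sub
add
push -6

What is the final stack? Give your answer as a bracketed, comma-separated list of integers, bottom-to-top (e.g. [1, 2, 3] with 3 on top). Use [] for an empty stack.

After 'push -1': [-1]
After 'push 18': [-1, 18]
After 'over': [-1, 18, -1]
After 'add': [-1, 17]
After 'push 12': [-1, 17, 12]
After 'neg': [-1, 17, -12]
After 'neg': [-1, 17, 12]
After 'push 5': [-1, 17, 12, 5]
After 'push 7': [-1, 17, 12, 5, 7]
After 'pick 2': [-1, 17, 12, 5, 7, 12]
After 'sub': [-1, 17, 12, 5, -5]
After 'add': [-1, 17, 12, 0]
After 'push -6': [-1, 17, 12, 0, -6]

Answer: [-1, 17, 12, 0, -6]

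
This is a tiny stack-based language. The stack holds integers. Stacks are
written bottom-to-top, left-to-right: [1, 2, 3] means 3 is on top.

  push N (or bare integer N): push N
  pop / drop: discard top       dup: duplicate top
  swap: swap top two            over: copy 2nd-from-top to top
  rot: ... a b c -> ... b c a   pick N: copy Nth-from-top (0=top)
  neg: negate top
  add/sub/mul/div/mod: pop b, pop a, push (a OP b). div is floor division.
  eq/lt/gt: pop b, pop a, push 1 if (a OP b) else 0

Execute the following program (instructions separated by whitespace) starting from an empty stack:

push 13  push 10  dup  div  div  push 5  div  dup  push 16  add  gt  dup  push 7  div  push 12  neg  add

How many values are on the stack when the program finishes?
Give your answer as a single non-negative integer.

After 'push 13': stack = [13] (depth 1)
After 'push 10': stack = [13, 10] (depth 2)
After 'dup': stack = [13, 10, 10] (depth 3)
After 'div': stack = [13, 1] (depth 2)
After 'div': stack = [13] (depth 1)
After 'push 5': stack = [13, 5] (depth 2)
After 'div': stack = [2] (depth 1)
After 'dup': stack = [2, 2] (depth 2)
After 'push 16': stack = [2, 2, 16] (depth 3)
After 'add': stack = [2, 18] (depth 2)
After 'gt': stack = [0] (depth 1)
After 'dup': stack = [0, 0] (depth 2)
After 'push 7': stack = [0, 0, 7] (depth 3)
After 'div': stack = [0, 0] (depth 2)
After 'push 12': stack = [0, 0, 12] (depth 3)
After 'neg': stack = [0, 0, -12] (depth 3)
After 'add': stack = [0, -12] (depth 2)

Answer: 2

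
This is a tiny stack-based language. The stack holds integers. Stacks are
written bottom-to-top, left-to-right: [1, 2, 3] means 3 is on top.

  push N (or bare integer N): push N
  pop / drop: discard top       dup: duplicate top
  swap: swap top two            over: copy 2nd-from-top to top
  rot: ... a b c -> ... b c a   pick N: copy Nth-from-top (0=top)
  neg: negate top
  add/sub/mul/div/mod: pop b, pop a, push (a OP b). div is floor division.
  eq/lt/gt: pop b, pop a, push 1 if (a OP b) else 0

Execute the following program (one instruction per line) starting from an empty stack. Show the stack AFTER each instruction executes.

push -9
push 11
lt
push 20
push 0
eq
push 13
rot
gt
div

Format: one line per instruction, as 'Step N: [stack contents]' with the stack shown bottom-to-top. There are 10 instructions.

Step 1: [-9]
Step 2: [-9, 11]
Step 3: [1]
Step 4: [1, 20]
Step 5: [1, 20, 0]
Step 6: [1, 0]
Step 7: [1, 0, 13]
Step 8: [0, 13, 1]
Step 9: [0, 1]
Step 10: [0]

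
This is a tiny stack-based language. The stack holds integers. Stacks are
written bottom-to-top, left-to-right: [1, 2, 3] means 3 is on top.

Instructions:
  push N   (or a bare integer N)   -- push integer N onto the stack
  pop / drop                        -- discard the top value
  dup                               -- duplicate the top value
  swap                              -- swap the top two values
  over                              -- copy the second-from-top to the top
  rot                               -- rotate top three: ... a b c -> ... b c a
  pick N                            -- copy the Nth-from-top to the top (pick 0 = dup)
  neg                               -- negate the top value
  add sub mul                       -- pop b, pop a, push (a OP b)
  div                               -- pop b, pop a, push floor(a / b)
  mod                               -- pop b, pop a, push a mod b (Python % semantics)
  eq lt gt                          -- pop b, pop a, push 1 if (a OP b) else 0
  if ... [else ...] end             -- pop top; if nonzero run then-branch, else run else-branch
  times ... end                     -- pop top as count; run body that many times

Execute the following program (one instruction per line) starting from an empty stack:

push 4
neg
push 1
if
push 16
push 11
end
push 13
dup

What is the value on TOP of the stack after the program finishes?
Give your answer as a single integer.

After 'push 4': [4]
After 'neg': [-4]
After 'push 1': [-4, 1]
After 'if': [-4]
After 'push 16': [-4, 16]
After 'push 11': [-4, 16, 11]
After 'push 13': [-4, 16, 11, 13]
After 'dup': [-4, 16, 11, 13, 13]

Answer: 13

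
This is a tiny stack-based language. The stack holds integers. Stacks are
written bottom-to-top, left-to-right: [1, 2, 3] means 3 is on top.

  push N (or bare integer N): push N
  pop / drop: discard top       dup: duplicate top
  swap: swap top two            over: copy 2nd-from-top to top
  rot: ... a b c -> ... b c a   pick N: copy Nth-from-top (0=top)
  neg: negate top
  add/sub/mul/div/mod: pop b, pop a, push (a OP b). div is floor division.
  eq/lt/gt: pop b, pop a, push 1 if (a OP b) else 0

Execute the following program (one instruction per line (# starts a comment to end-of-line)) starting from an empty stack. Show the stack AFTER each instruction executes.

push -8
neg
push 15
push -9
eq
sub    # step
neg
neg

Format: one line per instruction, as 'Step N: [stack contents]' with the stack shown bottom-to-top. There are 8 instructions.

Step 1: [-8]
Step 2: [8]
Step 3: [8, 15]
Step 4: [8, 15, -9]
Step 5: [8, 0]
Step 6: [8]
Step 7: [-8]
Step 8: [8]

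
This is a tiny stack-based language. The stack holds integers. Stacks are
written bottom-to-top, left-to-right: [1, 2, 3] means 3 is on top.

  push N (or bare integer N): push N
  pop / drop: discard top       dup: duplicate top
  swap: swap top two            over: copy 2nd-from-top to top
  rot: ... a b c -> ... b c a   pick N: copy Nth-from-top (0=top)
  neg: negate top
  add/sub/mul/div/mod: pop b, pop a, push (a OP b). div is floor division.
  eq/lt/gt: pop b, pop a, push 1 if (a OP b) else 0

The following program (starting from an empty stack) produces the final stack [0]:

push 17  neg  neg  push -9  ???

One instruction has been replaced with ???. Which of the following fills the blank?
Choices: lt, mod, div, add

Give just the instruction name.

Answer: lt

Derivation:
Stack before ???: [17, -9]
Stack after ???:  [0]
Checking each choice:
  lt: MATCH
  mod: produces [-1]
  div: produces [-2]
  add: produces [8]


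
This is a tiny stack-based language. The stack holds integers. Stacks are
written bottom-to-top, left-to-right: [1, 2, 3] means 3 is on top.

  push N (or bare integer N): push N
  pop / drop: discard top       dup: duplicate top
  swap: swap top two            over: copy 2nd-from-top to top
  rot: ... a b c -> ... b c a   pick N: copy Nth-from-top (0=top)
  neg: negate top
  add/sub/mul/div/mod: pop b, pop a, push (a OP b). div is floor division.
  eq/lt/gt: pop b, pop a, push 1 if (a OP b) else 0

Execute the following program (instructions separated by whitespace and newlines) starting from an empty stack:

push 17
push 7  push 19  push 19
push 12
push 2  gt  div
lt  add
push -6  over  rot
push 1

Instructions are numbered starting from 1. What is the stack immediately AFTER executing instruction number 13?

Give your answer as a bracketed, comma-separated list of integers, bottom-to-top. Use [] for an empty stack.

Step 1 ('push 17'): [17]
Step 2 ('push 7'): [17, 7]
Step 3 ('push 19'): [17, 7, 19]
Step 4 ('push 19'): [17, 7, 19, 19]
Step 5 ('push 12'): [17, 7, 19, 19, 12]
Step 6 ('push 2'): [17, 7, 19, 19, 12, 2]
Step 7 ('gt'): [17, 7, 19, 19, 1]
Step 8 ('div'): [17, 7, 19, 19]
Step 9 ('lt'): [17, 7, 0]
Step 10 ('add'): [17, 7]
Step 11 ('push -6'): [17, 7, -6]
Step 12 ('over'): [17, 7, -6, 7]
Step 13 ('rot'): [17, -6, 7, 7]

Answer: [17, -6, 7, 7]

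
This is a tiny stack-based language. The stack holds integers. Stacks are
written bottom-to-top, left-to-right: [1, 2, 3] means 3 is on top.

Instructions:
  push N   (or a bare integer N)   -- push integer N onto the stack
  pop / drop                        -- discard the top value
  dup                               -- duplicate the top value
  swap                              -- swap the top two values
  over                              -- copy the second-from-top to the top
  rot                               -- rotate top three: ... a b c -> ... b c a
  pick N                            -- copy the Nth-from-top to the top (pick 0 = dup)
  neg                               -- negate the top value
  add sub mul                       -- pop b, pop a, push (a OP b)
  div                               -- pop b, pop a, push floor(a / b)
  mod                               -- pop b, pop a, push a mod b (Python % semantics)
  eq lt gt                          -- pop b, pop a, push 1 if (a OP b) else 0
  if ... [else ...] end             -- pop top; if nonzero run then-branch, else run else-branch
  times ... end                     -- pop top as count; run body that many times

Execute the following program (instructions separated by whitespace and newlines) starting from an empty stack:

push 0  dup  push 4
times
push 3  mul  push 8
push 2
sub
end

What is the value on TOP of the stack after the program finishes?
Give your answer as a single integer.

Answer: 6

Derivation:
After 'push 0': [0]
After 'dup': [0, 0]
After 'push 4': [0, 0, 4]
After 'times': [0, 0]
After 'push 3': [0, 0, 3]
After 'mul': [0, 0]
After 'push 8': [0, 0, 8]
After 'push 2': [0, 0, 8, 2]
After 'sub': [0, 0, 6]
After 'push 3': [0, 0, 6, 3]
  ...
After 'push 3': [0, 0, 18, 6, 3]
After 'mul': [0, 0, 18, 18]
After 'push 8': [0, 0, 18, 18, 8]
After 'push 2': [0, 0, 18, 18, 8, 2]
After 'sub': [0, 0, 18, 18, 6]
After 'push 3': [0, 0, 18, 18, 6, 3]
After 'mul': [0, 0, 18, 18, 18]
After 'push 8': [0, 0, 18, 18, 18, 8]
After 'push 2': [0, 0, 18, 18, 18, 8, 2]
After 'sub': [0, 0, 18, 18, 18, 6]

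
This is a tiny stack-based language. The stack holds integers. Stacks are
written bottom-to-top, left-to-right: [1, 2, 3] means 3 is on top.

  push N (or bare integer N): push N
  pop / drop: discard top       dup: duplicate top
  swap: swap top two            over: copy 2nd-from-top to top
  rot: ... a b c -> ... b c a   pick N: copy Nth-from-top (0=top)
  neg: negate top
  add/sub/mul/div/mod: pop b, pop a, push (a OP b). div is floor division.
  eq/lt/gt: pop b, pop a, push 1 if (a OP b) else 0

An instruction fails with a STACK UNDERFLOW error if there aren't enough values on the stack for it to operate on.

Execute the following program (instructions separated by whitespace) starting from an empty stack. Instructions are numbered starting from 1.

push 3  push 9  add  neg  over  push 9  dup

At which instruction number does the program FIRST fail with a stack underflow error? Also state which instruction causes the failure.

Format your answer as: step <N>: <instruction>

Step 1 ('push 3'): stack = [3], depth = 1
Step 2 ('push 9'): stack = [3, 9], depth = 2
Step 3 ('add'): stack = [12], depth = 1
Step 4 ('neg'): stack = [-12], depth = 1
Step 5 ('over'): needs 2 value(s) but depth is 1 — STACK UNDERFLOW

Answer: step 5: over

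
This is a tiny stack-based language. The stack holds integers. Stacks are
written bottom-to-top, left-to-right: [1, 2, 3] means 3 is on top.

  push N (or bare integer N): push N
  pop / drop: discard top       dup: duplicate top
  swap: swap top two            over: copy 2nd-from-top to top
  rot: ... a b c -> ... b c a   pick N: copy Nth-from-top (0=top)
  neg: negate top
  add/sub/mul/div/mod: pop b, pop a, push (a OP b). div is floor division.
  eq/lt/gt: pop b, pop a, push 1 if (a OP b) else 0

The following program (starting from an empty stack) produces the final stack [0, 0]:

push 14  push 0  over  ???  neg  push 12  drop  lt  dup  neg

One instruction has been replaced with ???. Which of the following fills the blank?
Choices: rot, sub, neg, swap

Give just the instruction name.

Stack before ???: [14, 0, 14]
Stack after ???:  [14, -14]
Checking each choice:
  rot: produces [0, 0, 0]
  sub: MATCH
  neg: produces [14, 1, -1]
  swap: produces [14, 0, 0]


Answer: sub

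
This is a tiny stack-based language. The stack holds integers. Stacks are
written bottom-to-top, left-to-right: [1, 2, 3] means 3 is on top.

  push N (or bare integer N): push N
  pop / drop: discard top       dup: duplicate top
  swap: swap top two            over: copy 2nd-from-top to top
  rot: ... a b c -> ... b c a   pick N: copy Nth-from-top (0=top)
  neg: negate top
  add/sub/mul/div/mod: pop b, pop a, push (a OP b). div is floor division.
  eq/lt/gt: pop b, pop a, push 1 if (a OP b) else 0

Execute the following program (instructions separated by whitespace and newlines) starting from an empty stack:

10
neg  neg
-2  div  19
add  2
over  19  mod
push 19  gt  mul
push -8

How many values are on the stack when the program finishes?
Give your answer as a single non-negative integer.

Answer: 3

Derivation:
After 'push 10': stack = [10] (depth 1)
After 'neg': stack = [-10] (depth 1)
After 'neg': stack = [10] (depth 1)
After 'push -2': stack = [10, -2] (depth 2)
After 'div': stack = [-5] (depth 1)
After 'push 19': stack = [-5, 19] (depth 2)
After 'add': stack = [14] (depth 1)
After 'push 2': stack = [14, 2] (depth 2)
After 'over': stack = [14, 2, 14] (depth 3)
After 'push 19': stack = [14, 2, 14, 19] (depth 4)
After 'mod': stack = [14, 2, 14] (depth 3)
After 'push 19': stack = [14, 2, 14, 19] (depth 4)
After 'gt': stack = [14, 2, 0] (depth 3)
After 'mul': stack = [14, 0] (depth 2)
After 'push -8': stack = [14, 0, -8] (depth 3)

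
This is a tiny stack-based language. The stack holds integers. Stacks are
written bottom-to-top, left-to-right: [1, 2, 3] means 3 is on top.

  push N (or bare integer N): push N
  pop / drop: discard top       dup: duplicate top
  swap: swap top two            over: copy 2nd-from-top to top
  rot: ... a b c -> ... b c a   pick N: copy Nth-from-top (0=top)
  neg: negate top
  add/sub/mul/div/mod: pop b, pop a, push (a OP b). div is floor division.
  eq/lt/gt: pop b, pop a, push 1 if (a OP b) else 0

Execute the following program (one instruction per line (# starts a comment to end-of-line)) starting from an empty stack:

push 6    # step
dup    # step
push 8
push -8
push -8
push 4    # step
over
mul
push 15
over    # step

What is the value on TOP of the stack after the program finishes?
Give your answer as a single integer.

After 'push 6': [6]
After 'dup': [6, 6]
After 'push 8': [6, 6, 8]
After 'push -8': [6, 6, 8, -8]
After 'push -8': [6, 6, 8, -8, -8]
After 'push 4': [6, 6, 8, -8, -8, 4]
After 'over': [6, 6, 8, -8, -8, 4, -8]
After 'mul': [6, 6, 8, -8, -8, -32]
After 'push 15': [6, 6, 8, -8, -8, -32, 15]
After 'over': [6, 6, 8, -8, -8, -32, 15, -32]

Answer: -32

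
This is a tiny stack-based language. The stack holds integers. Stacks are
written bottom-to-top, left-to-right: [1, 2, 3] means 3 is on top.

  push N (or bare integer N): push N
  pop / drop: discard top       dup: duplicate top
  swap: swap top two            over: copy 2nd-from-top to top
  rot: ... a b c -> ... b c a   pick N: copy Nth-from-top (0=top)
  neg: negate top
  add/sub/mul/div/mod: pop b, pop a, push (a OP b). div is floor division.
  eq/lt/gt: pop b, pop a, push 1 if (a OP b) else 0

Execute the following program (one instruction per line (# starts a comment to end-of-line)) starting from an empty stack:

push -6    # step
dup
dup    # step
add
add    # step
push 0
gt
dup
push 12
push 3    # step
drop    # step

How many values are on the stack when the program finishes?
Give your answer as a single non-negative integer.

After 'push -6': stack = [-6] (depth 1)
After 'dup': stack = [-6, -6] (depth 2)
After 'dup': stack = [-6, -6, -6] (depth 3)
After 'add': stack = [-6, -12] (depth 2)
After 'add': stack = [-18] (depth 1)
After 'push 0': stack = [-18, 0] (depth 2)
After 'gt': stack = [0] (depth 1)
After 'dup': stack = [0, 0] (depth 2)
After 'push 12': stack = [0, 0, 12] (depth 3)
After 'push 3': stack = [0, 0, 12, 3] (depth 4)
After 'drop': stack = [0, 0, 12] (depth 3)

Answer: 3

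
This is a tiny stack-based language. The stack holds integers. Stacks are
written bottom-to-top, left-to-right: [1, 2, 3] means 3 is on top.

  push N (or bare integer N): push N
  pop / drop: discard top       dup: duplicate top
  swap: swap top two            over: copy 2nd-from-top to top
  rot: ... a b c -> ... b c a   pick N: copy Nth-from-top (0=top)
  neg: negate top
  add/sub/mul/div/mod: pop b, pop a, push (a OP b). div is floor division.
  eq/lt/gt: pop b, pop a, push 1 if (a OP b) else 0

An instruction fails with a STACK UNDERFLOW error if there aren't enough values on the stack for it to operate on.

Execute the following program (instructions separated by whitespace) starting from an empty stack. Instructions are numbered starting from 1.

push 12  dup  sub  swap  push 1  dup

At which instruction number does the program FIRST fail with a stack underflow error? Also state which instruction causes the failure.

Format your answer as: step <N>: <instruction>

Step 1 ('push 12'): stack = [12], depth = 1
Step 2 ('dup'): stack = [12, 12], depth = 2
Step 3 ('sub'): stack = [0], depth = 1
Step 4 ('swap'): needs 2 value(s) but depth is 1 — STACK UNDERFLOW

Answer: step 4: swap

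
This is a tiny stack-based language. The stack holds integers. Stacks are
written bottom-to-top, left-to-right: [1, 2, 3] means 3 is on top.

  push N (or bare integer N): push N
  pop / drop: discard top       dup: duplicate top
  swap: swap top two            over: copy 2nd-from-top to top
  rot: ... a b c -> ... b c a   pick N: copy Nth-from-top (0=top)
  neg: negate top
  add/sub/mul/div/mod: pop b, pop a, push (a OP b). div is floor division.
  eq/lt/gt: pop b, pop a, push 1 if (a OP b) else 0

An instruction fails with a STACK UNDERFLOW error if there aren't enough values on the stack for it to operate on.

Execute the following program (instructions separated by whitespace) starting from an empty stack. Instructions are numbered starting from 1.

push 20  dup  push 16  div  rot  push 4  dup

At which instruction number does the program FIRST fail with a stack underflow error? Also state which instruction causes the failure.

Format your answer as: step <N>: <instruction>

Step 1 ('push 20'): stack = [20], depth = 1
Step 2 ('dup'): stack = [20, 20], depth = 2
Step 3 ('push 16'): stack = [20, 20, 16], depth = 3
Step 4 ('div'): stack = [20, 1], depth = 2
Step 5 ('rot'): needs 3 value(s) but depth is 2 — STACK UNDERFLOW

Answer: step 5: rot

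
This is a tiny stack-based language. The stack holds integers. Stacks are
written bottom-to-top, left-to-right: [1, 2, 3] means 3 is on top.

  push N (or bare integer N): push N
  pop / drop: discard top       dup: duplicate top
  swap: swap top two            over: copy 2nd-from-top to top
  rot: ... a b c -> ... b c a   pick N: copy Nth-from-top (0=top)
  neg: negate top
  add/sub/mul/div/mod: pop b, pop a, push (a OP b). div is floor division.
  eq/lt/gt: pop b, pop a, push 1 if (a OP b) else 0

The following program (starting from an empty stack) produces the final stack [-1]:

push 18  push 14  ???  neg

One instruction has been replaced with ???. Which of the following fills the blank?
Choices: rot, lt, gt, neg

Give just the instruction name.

Answer: gt

Derivation:
Stack before ???: [18, 14]
Stack after ???:  [1]
Checking each choice:
  rot: stack underflow (need 3, have 2)
  lt: produces [0]
  gt: MATCH
  neg: produces [18, 14]


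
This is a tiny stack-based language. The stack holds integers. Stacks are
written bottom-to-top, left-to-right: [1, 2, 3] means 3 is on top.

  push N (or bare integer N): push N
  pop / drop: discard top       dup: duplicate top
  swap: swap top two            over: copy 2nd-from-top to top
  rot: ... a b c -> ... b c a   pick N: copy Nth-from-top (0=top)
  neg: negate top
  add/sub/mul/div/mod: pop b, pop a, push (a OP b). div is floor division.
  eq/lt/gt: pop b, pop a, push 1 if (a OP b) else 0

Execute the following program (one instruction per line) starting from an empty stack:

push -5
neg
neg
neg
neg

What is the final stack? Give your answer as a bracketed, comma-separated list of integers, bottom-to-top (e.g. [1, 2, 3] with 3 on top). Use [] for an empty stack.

After 'push -5': [-5]
After 'neg': [5]
After 'neg': [-5]
After 'neg': [5]
After 'neg': [-5]

Answer: [-5]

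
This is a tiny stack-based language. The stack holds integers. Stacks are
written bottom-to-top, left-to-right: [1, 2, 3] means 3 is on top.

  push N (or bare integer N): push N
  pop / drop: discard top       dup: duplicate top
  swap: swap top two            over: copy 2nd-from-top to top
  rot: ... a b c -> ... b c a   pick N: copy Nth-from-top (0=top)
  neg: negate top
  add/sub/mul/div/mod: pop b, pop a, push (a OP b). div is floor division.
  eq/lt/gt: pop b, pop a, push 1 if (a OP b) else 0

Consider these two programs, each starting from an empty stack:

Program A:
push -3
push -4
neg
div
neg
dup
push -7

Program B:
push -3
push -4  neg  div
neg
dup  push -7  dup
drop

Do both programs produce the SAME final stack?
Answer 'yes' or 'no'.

Answer: yes

Derivation:
Program A trace:
  After 'push -3': [-3]
  After 'push -4': [-3, -4]
  After 'neg': [-3, 4]
  After 'div': [-1]
  After 'neg': [1]
  After 'dup': [1, 1]
  After 'push -7': [1, 1, -7]
Program A final stack: [1, 1, -7]

Program B trace:
  After 'push -3': [-3]
  After 'push -4': [-3, -4]
  After 'neg': [-3, 4]
  After 'div': [-1]
  After 'neg': [1]
  After 'dup': [1, 1]
  After 'push -7': [1, 1, -7]
  After 'dup': [1, 1, -7, -7]
  After 'drop': [1, 1, -7]
Program B final stack: [1, 1, -7]
Same: yes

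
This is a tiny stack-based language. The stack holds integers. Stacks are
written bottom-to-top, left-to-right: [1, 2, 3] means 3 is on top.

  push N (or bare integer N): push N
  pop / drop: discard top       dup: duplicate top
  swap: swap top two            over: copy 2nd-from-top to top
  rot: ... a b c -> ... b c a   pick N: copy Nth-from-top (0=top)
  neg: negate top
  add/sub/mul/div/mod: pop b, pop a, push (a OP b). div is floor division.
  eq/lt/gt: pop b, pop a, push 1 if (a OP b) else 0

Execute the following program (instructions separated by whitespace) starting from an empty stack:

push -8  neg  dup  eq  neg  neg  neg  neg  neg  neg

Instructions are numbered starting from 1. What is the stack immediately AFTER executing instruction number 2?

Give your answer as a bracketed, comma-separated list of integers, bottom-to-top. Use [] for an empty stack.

Answer: [8]

Derivation:
Step 1 ('push -8'): [-8]
Step 2 ('neg'): [8]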